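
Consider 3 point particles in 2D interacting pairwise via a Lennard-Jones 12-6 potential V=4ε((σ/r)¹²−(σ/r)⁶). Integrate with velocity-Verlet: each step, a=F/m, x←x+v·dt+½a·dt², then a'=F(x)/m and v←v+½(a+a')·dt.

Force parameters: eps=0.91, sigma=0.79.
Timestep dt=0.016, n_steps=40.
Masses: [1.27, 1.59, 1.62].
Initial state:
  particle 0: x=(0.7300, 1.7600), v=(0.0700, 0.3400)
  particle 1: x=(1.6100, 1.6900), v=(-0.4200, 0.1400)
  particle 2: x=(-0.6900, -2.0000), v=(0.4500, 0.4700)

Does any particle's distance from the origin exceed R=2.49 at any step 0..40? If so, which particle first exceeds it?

step 0: x0=(0.7300, 1.7600) x1=(1.6100, 1.6900) x2=(-0.6900, -2.0000)
step 1: x0=(0.7311, 1.7654) x1=(1.6033, 1.6922) x2=(-0.6828, -1.9925)
step 2: x0=(0.7320, 1.7709) x1=(1.5968, 1.6945) x2=(-0.6756, -1.9850)
step 3: x0=(0.7324, 1.7764) x1=(1.5906, 1.6967) x2=(-0.6684, -1.9774)
step 4: x0=(0.7323, 1.7819) x1=(1.5848, 1.6988) x2=(-0.6612, -1.9699)
step 5: x0=(0.7315, 1.7876) x1=(1.5796, 1.7009) x2=(-0.6540, -1.9624)
step 6: x0=(0.7299, 1.7933) x1=(1.5752, 1.7029) x2=(-0.6468, -1.9549)
step 7: x0=(0.7272, 1.7991) x1=(1.5714, 1.7049) x2=(-0.6396, -1.9474)
step 8: x0=(0.7236, 1.8050) x1=(1.5685, 1.7067) x2=(-0.6324, -1.9398)
step 9: x0=(0.7191, 1.8110) x1=(1.5663, 1.7085) x2=(-0.6252, -1.9323)
step 10: x0=(0.7137, 1.8172) x1=(1.5648, 1.7102) x2=(-0.6180, -1.9248)
step 11: x0=(0.7076, 1.8234) x1=(1.5638, 1.7118) x2=(-0.6108, -1.9173)
step 12: x0=(0.7010, 1.8296) x1=(1.5632, 1.7134) x2=(-0.6036, -1.9098)
step 13: x0=(0.6941, 1.8360) x1=(1.5629, 1.7149) x2=(-0.5964, -1.9022)
step 14: x0=(0.6870, 1.8423) x1=(1.5628, 1.7164) x2=(-0.5892, -1.8947)
step 15: x0=(0.6799, 1.8487) x1=(1.5626, 1.7179) x2=(-0.5820, -1.8872)
step 16: x0=(0.6728, 1.8550) x1=(1.5625, 1.7195) x2=(-0.5748, -1.8797)
step 17: x0=(0.6660, 1.8613) x1=(1.5621, 1.7210) x2=(-0.5676, -1.8721)
step 18: x0=(0.6594, 1.8676) x1=(1.5615, 1.7226) x2=(-0.5604, -1.8646)
step 19: x0=(0.6531, 1.8738) x1=(1.5607, 1.7242) x2=(-0.5532, -1.8571)
step 20: x0=(0.6472, 1.8800) x1=(1.5596, 1.7258) x2=(-0.5460, -1.8496)
step 21: x0=(0.6417, 1.8861) x1=(1.5581, 1.7276) x2=(-0.5388, -1.8421)
step 22: x0=(0.6367, 1.8921) x1=(1.5564, 1.7293) x2=(-0.5316, -1.8345)
step 23: x0=(0.6321, 1.8980) x1=(1.5542, 1.7312) x2=(-0.5244, -1.8270)
step 24: x0=(0.6280, 1.9039) x1=(1.5517, 1.7331) x2=(-0.5172, -1.8195)
step 25: x0=(0.6243, 1.9096) x1=(1.5487, 1.7351) x2=(-0.5100, -1.8120)
step 26: x0=(0.6212, 1.9153) x1=(1.5454, 1.7371) x2=(-0.5028, -1.8045)
step 27: x0=(0.6185, 1.9209) x1=(1.5418, 1.7393) x2=(-0.4956, -1.7969)
step 28: x0=(0.6163, 1.9264) x1=(1.5377, 1.7415) x2=(-0.4884, -1.7894)
step 29: x0=(0.6146, 1.9317) x1=(1.5332, 1.7438) x2=(-0.4812, -1.7819)
step 30: x0=(0.6133, 1.9370) x1=(1.5284, 1.7461) x2=(-0.4740, -1.7744)
step 31: x0=(0.6125, 1.9422) x1=(1.5232, 1.7486) x2=(-0.4668, -1.7668)
step 32: x0=(0.6122, 1.9473) x1=(1.5177, 1.7511) x2=(-0.4596, -1.7593)
step 33: x0=(0.6122, 1.9523) x1=(1.5118, 1.7536) x2=(-0.4524, -1.7518)
step 34: x0=(0.6126, 1.9573) x1=(1.5057, 1.7563) x2=(-0.4452, -1.7443)
step 35: x0=(0.6134, 1.9621) x1=(1.4992, 1.7590) x2=(-0.4380, -1.7367)
step 36: x0=(0.6145, 1.9669) x1=(1.4925, 1.7618) x2=(-0.4308, -1.7292)
step 37: x0=(0.6157, 1.9716) x1=(1.4857, 1.7645) x2=(-0.4236, -1.7217)
step 38: x0=(0.6171, 1.9764) x1=(1.4788, 1.7674) x2=(-0.4164, -1.7142)
step 39: x0=(0.6184, 1.9811) x1=(1.4719, 1.7702) x2=(-0.4092, -1.7067)
step 40: x0=(0.6197, 1.9858) x1=(1.4651, 1.7730) x2=(-0.4020, -1.6991)

no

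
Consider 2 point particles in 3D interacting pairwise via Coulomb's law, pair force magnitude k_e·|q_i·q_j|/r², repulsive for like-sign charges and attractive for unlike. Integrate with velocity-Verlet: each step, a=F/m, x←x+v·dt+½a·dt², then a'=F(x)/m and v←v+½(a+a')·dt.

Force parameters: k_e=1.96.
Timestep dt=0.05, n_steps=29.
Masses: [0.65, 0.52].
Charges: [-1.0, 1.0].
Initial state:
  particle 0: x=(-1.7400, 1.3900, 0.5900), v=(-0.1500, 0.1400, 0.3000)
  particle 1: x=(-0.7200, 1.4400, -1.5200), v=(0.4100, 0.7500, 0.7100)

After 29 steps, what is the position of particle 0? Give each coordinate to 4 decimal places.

(-1.5263, 1.7367, 0.4631)

step 0: x0=(-1.7400, 1.3900, 0.5900) x1=(-0.7200, 1.4400, -1.5200)
step 1: x0=(-1.7472, 1.3970, 0.6044) x1=(-0.6999, 1.4775, -1.4837)
step 2: x0=(-1.7538, 1.4041, 0.6175) x1=(-0.6805, 1.5149, -1.4459)
step 3: x0=(-1.7597, 1.4112, 0.6295) x1=(-0.6620, 1.5522, -1.4066)
step 4: x0=(-1.7650, 1.4184, 0.6401) x1=(-0.6442, 1.5895, -1.3657)
step 5: x0=(-1.7696, 1.4257, 0.6496) x1=(-0.6274, 1.6266, -1.3232)
step 6: x0=(-1.7735, 1.4332, 0.6578) x1=(-0.6114, 1.6635, -1.2792)
step 7: x0=(-1.7766, 1.4408, 0.6648) x1=(-0.5964, 1.7003, -1.2337)
step 8: x0=(-1.7789, 1.4485, 0.6705) x1=(-0.5824, 1.7368, -1.1866)
step 9: x0=(-1.7804, 1.4565, 0.6749) x1=(-0.5693, 1.7731, -1.1379)
step 10: x0=(-1.7811, 1.4647, 0.6781) x1=(-0.5574, 1.8091, -1.0876)
step 11: x0=(-1.7809, 1.4731, 0.6799) x1=(-0.5465, 1.8448, -1.0357)
step 12: x0=(-1.7797, 1.4818, 0.6805) x1=(-0.5369, 1.8802, -0.9821)
step 13: x0=(-1.7776, 1.4909, 0.6797) x1=(-0.5284, 1.9151, -0.9269)
step 14: x0=(-1.7744, 1.5003, 0.6776) x1=(-0.5213, 1.9496, -0.8700)
step 15: x0=(-1.7700, 1.5101, 0.6741) x1=(-0.5156, 1.9837, -0.8114)
step 16: x0=(-1.7645, 1.5203, 0.6692) x1=(-0.5113, 2.0171, -0.7510)
step 17: x0=(-1.7578, 1.5311, 0.6629) x1=(-0.5087, 2.0499, -0.6889)
step 18: x0=(-1.7497, 1.5423, 0.6551) x1=(-0.5077, 2.0821, -0.6249)
step 19: x0=(-1.7401, 1.5543, 0.6459) x1=(-0.5085, 2.1134, -0.5591)
step 20: x0=(-1.7290, 1.5669, 0.6351) x1=(-0.5112, 2.1439, -0.4914)
step 21: x0=(-1.7162, 1.5803, 0.6227) x1=(-0.5161, 2.1733, -0.4217)
step 22: x0=(-1.7015, 1.5947, 0.6088) x1=(-0.5233, 2.2016, -0.3500)
step 23: x0=(-1.6849, 1.6101, 0.5932) x1=(-0.5330, 2.2286, -0.2762)
step 24: x0=(-1.6659, 1.6267, 0.5759) x1=(-0.5456, 2.2541, -0.2003)
step 25: x0=(-1.6445, 1.6447, 0.5568) x1=(-0.5612, 2.2779, -0.1223)
step 26: x0=(-1.6203, 1.6643, 0.5360) x1=(-0.5804, 2.2996, -0.0420)
step 27: x0=(-1.5928, 1.6859, 0.5134) x1=(-0.6036, 2.3188, 0.0405)
step 28: x0=(-1.5617, 1.7099, 0.4891) x1=(-0.6313, 2.3351, 0.1251)
step 29: x0=(-1.5263, 1.7367, 0.4631) x1=(-0.6645, 2.3479, 0.2119)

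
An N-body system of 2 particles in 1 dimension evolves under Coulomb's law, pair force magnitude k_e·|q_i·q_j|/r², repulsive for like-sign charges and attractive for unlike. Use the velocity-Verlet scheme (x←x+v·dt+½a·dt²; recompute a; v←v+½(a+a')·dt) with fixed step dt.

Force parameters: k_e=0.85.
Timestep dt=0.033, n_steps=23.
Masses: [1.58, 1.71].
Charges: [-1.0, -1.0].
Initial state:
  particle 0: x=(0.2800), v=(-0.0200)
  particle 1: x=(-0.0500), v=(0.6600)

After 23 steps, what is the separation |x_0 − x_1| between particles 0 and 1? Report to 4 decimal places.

1.5214

step 0: x0=(0.2800) x1=(-0.0500)
step 1: x0=(0.2820) x1=(-0.0307)
step 2: x0=(0.2900) x1=(-0.0169)
step 3: x0=(0.3043) x1=(-0.0089)
step 4: x0=(0.3245) x1=(-0.0064)
step 5: x0=(0.3501) x1=(-0.0089)
step 6: x0=(0.3802) x1=(-0.0155)
step 7: x0=(0.4140) x1=(-0.0256)
step 8: x0=(0.4509) x1=(-0.0385)
step 9: x0=(0.4902) x1=(-0.0537)
step 10: x0=(0.5315) x1=(-0.0707)
step 11: x0=(0.5744) x1=(-0.0892)
step 12: x0=(0.6187) x1=(-0.1089)
step 13: x0=(0.6640) x1=(-0.1296)
step 14: x0=(0.7103) x1=(-0.1512)
step 15: x0=(0.7574) x1=(-0.1736)
step 16: x0=(0.8052) x1=(-0.1965)
step 17: x0=(0.8535) x1=(-0.2200)
step 18: x0=(0.9023) x1=(-0.2440)
step 19: x0=(0.9516) x1=(-0.2683)
step 20: x0=(1.0013) x1=(-0.2931)
step 21: x0=(1.0513) x1=(-0.3181)
step 22: x0=(1.1017) x1=(-0.3435)
step 23: x0=(1.1523) x1=(-0.3691)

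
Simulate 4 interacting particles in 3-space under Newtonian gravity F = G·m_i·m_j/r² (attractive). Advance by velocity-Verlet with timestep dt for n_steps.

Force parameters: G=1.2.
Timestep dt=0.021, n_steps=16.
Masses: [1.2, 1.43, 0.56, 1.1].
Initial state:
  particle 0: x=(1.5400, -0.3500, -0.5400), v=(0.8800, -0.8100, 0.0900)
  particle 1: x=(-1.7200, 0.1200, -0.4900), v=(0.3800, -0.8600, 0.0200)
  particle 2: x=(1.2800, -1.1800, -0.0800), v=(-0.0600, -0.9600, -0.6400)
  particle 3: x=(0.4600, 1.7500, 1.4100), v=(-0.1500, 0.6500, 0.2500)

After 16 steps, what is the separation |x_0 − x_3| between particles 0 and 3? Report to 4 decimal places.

3.5563

step 0: x0=(1.5400, -0.3500, -0.5400) x1=(-1.7200, 0.1200, -0.4900) x2=(1.2800, -1.1800, -0.0800) x3=(0.4600, 1.7500, 1.4100)
step 1: x0=(1.5584, -0.3671, -0.5380) x1=(-1.7120, 0.1019, -0.4896) x2=(1.2788, -1.1998, -0.0936) x3=(0.4568, 1.7636, 1.4152)
step 2: x0=(1.5766, -0.3844, -0.5359) x1=(-1.7038, 0.0839, -0.4891) x2=(1.2777, -1.2191, -0.1075) x3=(0.4537, 1.7771, 1.4203)
step 3: x0=(1.5946, -0.4020, -0.5335) x1=(-1.6955, 0.0659, -0.4886) x2=(1.2767, -1.2377, -0.1216) x3=(0.4505, 1.7905, 1.4253)
step 4: x0=(1.6125, -0.4197, -0.5310) x1=(-1.6871, 0.0478, -0.4881) x2=(1.2759, -1.2556, -0.1360) x3=(0.4473, 1.8038, 1.4303)
step 5: x0=(1.6301, -0.4376, -0.5284) x1=(-1.6786, 0.0298, -0.4875) x2=(1.2752, -1.2730, -0.1507) x3=(0.4441, 1.8170, 1.4351)
step 6: x0=(1.6476, -0.4558, -0.5256) x1=(-1.6700, 0.0118, -0.4869) x2=(1.2746, -1.2897, -0.1655) x3=(0.4408, 1.8301, 1.4399)
step 7: x0=(1.6649, -0.4742, -0.5226) x1=(-1.6613, -0.0062, -0.4863) x2=(1.2743, -1.3058, -0.1807) x3=(0.4376, 1.8431, 1.4445)
step 8: x0=(1.6819, -0.4928, -0.5195) x1=(-1.6525, -0.0242, -0.4856) x2=(1.2741, -1.3213, -0.1960) x3=(0.4343, 1.8560, 1.4491)
step 9: x0=(1.6987, -0.5116, -0.5163) x1=(-1.6435, -0.0422, -0.4849) x2=(1.2741, -1.3361, -0.2115) x3=(0.4311, 1.8688, 1.4536)
step 10: x0=(1.7153, -0.5306, -0.5129) x1=(-1.6344, -0.0602, -0.4842) x2=(1.2744, -1.3503, -0.2273) x3=(0.4278, 1.8815, 1.4581)
step 11: x0=(1.7317, -0.5498, -0.5094) x1=(-1.6253, -0.0782, -0.4835) x2=(1.2749, -1.3639, -0.2432) x3=(0.4245, 1.8941, 1.4624)
step 12: x0=(1.7479, -0.5693, -0.5059) x1=(-1.6160, -0.0962, -0.4827) x2=(1.2756, -1.3768, -0.2593) x3=(0.4212, 1.9067, 1.4667)
step 13: x0=(1.7638, -0.5889, -0.5021) x1=(-1.6066, -0.1141, -0.4819) x2=(1.2765, -1.3891, -0.2756) x3=(0.4179, 1.9191, 1.4709)
step 14: x0=(1.7794, -0.6088, -0.4983) x1=(-1.5971, -0.1321, -0.4810) x2=(1.2778, -1.4008, -0.2920) x3=(0.4145, 1.9314, 1.4750)
step 15: x0=(1.7948, -0.6289, -0.4944) x1=(-1.5875, -0.1500, -0.4802) x2=(1.2793, -1.4119, -0.3085) x3=(0.4112, 1.9437, 1.4791)
step 16: x0=(1.8100, -0.6493, -0.4904) x1=(-1.5777, -0.1680, -0.4793) x2=(1.2811, -1.4223, -0.3252) x3=(0.4079, 1.9558, 1.4831)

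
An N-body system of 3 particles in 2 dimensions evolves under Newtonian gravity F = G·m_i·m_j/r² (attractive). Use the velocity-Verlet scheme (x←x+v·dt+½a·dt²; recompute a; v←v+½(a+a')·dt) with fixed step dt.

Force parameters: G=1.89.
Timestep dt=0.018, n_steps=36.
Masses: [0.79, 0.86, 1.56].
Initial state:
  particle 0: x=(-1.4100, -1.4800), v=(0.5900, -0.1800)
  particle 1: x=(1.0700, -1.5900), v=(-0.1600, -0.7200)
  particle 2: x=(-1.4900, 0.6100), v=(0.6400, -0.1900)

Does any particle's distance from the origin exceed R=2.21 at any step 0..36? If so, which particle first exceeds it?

no

step 0: x0=(-1.4100, -1.4800) x1=(1.0700, -1.5900) x2=(-1.4900, 0.6100)
step 1: x0=(-1.3993, -1.4831) x1=(1.0670, -1.6029) x2=(-1.4785, 0.6065)
step 2: x0=(-1.3886, -1.4861) x1=(1.0640, -1.6158) x2=(-1.4669, 0.6029)
step 3: x0=(-1.3778, -1.4888) x1=(1.0607, -1.6286) x2=(-1.4553, 0.5991)
step 4: x0=(-1.3669, -1.4912) x1=(1.0573, -1.6414) x2=(-1.4436, 0.5952)
step 5: x0=(-1.3559, -1.4935) x1=(1.0538, -1.6541) x2=(-1.4319, 0.5911)
step 6: x0=(-1.3449, -1.4956) x1=(1.0501, -1.6667) x2=(-1.4202, 0.5869)
step 7: x0=(-1.3337, -1.4974) x1=(1.0463, -1.6792) x2=(-1.4084, 0.5826)
step 8: x0=(-1.3225, -1.4991) x1=(1.0424, -1.6917) x2=(-1.3966, 0.5781)
step 9: x0=(-1.3112, -1.5005) x1=(1.0382, -1.7042) x2=(-1.3847, 0.5735)
step 10: x0=(-1.2998, -1.5017) x1=(1.0340, -1.7165) x2=(-1.3728, 0.5687)
step 11: x0=(-1.2883, -1.5027) x1=(1.0296, -1.7288) x2=(-1.3609, 0.5638)
step 12: x0=(-1.2767, -1.5035) x1=(1.0250, -1.7411) x2=(-1.3490, 0.5587)
step 13: x0=(-1.2651, -1.5041) x1=(1.0203, -1.7532) x2=(-1.3369, 0.5535)
step 14: x0=(-1.2533, -1.5044) x1=(1.0154, -1.7653) x2=(-1.3249, 0.5481)
step 15: x0=(-1.2415, -1.5046) x1=(1.0104, -1.7773) x2=(-1.3128, 0.5426)
step 16: x0=(-1.2295, -1.5045) x1=(1.0052, -1.7893) x2=(-1.3007, 0.5370)
step 17: x0=(-1.2175, -1.5042) x1=(0.9998, -1.8011) x2=(-1.2885, 0.5312)
step 18: x0=(-1.2053, -1.5037) x1=(0.9943, -1.8129) x2=(-1.2763, 0.5252)
step 19: x0=(-1.1931, -1.5030) x1=(0.9887, -1.8247) x2=(-1.2641, 0.5191)
step 20: x0=(-1.1808, -1.5020) x1=(0.9829, -1.8363) x2=(-1.2518, 0.5128)
step 21: x0=(-1.1684, -1.5009) x1=(0.9769, -1.8478) x2=(-1.2395, 0.5064)
step 22: x0=(-1.1558, -1.4995) x1=(0.9707, -1.8593) x2=(-1.2272, 0.4998)
step 23: x0=(-1.1432, -1.4979) x1=(0.9644, -1.8707) x2=(-1.2148, 0.4931)
step 24: x0=(-1.1304, -1.4961) x1=(0.9579, -1.8820) x2=(-1.2023, 0.4862)
step 25: x0=(-1.1176, -1.4940) x1=(0.9513, -1.8932) x2=(-1.1899, 0.4791)
step 26: x0=(-1.1047, -1.4918) x1=(0.9445, -1.9043) x2=(-1.1774, 0.4719)
step 27: x0=(-1.0916, -1.4893) x1=(0.9375, -1.9153) x2=(-1.1648, 0.4645)
step 28: x0=(-1.0784, -1.4866) x1=(0.9303, -1.9263) x2=(-1.1522, 0.4570)
step 29: x0=(-1.0651, -1.4836) x1=(0.9230, -1.9371) x2=(-1.1396, 0.4492)
step 30: x0=(-1.0517, -1.4805) x1=(0.9155, -1.9478) x2=(-1.1269, 0.4413)
step 31: x0=(-1.0382, -1.4771) x1=(0.9078, -1.9585) x2=(-1.1142, 0.4333)
step 32: x0=(-1.0246, -1.4735) x1=(0.8999, -1.9690) x2=(-1.1015, 0.4251)
step 33: x0=(-1.0108, -1.4696) x1=(0.8919, -1.9794) x2=(-1.0887, 0.4167)
step 34: x0=(-0.9970, -1.4655) x1=(0.8836, -1.9898) x2=(-1.0759, 0.4081)
step 35: x0=(-0.9830, -1.4612) x1=(0.8752, -2.0000) x2=(-1.0630, 0.3993)
step 36: x0=(-0.9689, -1.4566) x1=(0.8666, -2.0101) x2=(-1.0501, 0.3904)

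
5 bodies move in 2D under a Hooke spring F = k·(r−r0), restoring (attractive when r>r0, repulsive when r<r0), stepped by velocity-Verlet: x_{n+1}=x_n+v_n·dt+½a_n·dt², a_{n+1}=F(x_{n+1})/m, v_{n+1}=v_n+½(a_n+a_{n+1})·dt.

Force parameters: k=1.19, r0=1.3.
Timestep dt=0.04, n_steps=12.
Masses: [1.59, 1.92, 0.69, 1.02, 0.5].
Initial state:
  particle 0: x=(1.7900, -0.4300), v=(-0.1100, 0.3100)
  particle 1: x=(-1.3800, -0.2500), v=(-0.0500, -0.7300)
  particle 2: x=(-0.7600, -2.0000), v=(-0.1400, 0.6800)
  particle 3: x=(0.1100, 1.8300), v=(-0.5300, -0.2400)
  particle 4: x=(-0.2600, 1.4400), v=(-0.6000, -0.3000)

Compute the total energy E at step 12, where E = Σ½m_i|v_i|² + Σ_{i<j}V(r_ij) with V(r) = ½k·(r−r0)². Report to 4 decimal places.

16.1954

step 0: x0=(1.7900, -0.4300) x1=(-1.3800, -0.2500) x2=(-0.7600, -2.0000) x3=(0.1100, 1.8300) x4=(-0.2600, 1.4400)
step 1: x0=(1.7824, -0.4167) x1=(-1.3804, -0.2787) x2=(-0.7626, -1.9643) x3=(0.0889, 1.8164) x4=(-0.2843, 1.4198)
step 2: x0=(1.7685, -0.4018) x1=(-1.3777, -0.3063) x2=(-0.7594, -1.9123) x3=(0.0681, 1.7950) x4=(-0.3090, 1.3835)
step 3: x0=(1.7483, -0.3854) x1=(-1.3720, -0.3328) x2=(-0.7504, -1.8445) x3=(0.0475, 1.7660) x4=(-0.3339, 1.3317)
step 4: x0=(1.7219, -0.3674) x1=(-1.3632, -0.3580) x2=(-0.7359, -1.7620) x3=(0.0273, 1.7296) x4=(-0.3588, 1.2650)
step 5: x0=(1.6894, -0.3480) x1=(-1.3517, -0.3820) x2=(-0.7160, -1.6660) x3=(0.0073, 1.6862) x4=(-0.3834, 1.1846)
step 6: x0=(1.6511, -0.3273) x1=(-1.3374, -0.4046) x2=(-0.6911, -1.5576) x3=(-0.0123, 1.6360) x4=(-0.4075, 1.0916)
step 7: x0=(1.6072, -0.3055) x1=(-1.3206, -0.4258) x2=(-0.6614, -1.4384) x3=(-0.0316, 1.5797) x4=(-0.4306, 0.9875)
step 8: x0=(1.5579, -0.2826) x1=(-1.3014, -0.4457) x2=(-0.6272, -1.3099) x3=(-0.0506, 1.5176) x4=(-0.4526, 0.8737)
step 9: x0=(1.5036, -0.2587) x1=(-1.2801, -0.4643) x2=(-0.5888, -1.1739) x3=(-0.0693, 1.4503) x4=(-0.4731, 0.7519)
step 10: x0=(1.4447, -0.2341) x1=(-1.2570, -0.4816) x2=(-0.5464, -1.0319) x3=(-0.0878, 1.3784) x4=(-0.4920, 0.6241)
step 11: x0=(1.3814, -0.2088) x1=(-1.2323, -0.4977) x2=(-0.5004, -0.8856) x3=(-0.1059, 1.3024) x4=(-0.5089, 0.4920)
step 12: x0=(1.3143, -0.1829) x1=(-1.2063, -0.5128) x2=(-0.4510, -0.7366) x3=(-0.1237, 1.2229) x4=(-0.5238, 0.3575)
step 0 velocities: v0=(-0.1100, 0.3100) v1=(-0.0500, -0.7300) v2=(-0.1400, 0.6800) v3=(-0.5300, -0.2400) v4=(-0.6000, -0.3000)
step 0: KE=1.0514, PE=15.1754, E=16.2269
step 12 velocities: v0=(-1.7205, 0.6512) v1=(0.6627, -0.3686) v2=(1.2749, 3.7433) v3=(-0.4429, -2.0207) v4=(-0.3455, -3.3677)
step 12: KE=13.6850, PE=2.5105, E=16.1954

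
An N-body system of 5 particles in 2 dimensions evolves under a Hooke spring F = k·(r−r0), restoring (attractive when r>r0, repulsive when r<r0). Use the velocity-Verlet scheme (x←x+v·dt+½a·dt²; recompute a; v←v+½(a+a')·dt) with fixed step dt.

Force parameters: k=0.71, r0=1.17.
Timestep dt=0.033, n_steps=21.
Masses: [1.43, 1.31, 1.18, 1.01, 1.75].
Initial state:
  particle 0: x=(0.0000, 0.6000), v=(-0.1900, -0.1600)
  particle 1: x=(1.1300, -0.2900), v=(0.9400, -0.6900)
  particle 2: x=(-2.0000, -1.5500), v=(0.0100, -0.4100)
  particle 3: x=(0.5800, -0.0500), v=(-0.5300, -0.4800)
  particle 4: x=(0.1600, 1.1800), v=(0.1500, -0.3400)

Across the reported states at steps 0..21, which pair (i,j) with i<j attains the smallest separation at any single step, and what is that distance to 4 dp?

step 0: x0=(0.0000, 0.6000) x1=(1.1300, -0.2900) x2=(-2.0000, -1.5500) x3=(0.5800, -0.0500) x4=(0.1600, 1.1800)
step 1: x0=(-0.0066, 0.5942) x1=(1.1604, -0.3129) x2=(-1.9976, -1.5619) x3=(0.5618, -0.0661) x4=(0.1647, 1.1684)
step 2: x0=(-0.0140, 0.5875) x1=(1.1895, -0.3360) x2=(-1.9911, -1.5707) x3=(0.5421, -0.0829) x4=(0.1691, 1.1559)
step 3: x0=(-0.0220, 0.5798) x1=(1.2173, -0.3592) x2=(-1.9806, -1.5763) x3=(0.5210, -0.1003) x4=(0.1731, 1.1426)
step 4: x0=(-0.0307, 0.5711) x1=(1.2437, -0.3825) x2=(-1.9660, -1.5788) x3=(0.4987, -0.1184) x4=(0.1767, 1.1284)
step 5: x0=(-0.0401, 0.5614) x1=(1.2686, -0.4059) x2=(-1.9473, -1.5782) x3=(0.4750, -0.1371) x4=(0.1799, 1.1134)
step 6: x0=(-0.0500, 0.5507) x1=(1.2920, -0.4293) x2=(-1.9247, -1.5746) x3=(0.4501, -0.1564) x4=(0.1829, 1.0975)
step 7: x0=(-0.0606, 0.5390) x1=(1.3138, -0.4527) x2=(-1.8982, -1.5679) x3=(0.4241, -0.1765) x4=(0.1855, 1.0808)
step 8: x0=(-0.0718, 0.5263) x1=(1.3340, -0.4760) x2=(-1.8678, -1.5584) x3=(0.3971, -0.1972) x4=(0.1878, 1.0633)
step 9: x0=(-0.0834, 0.5127) x1=(1.3525, -0.4993) x2=(-1.8337, -1.5459) x3=(0.3690, -0.2185) x4=(0.1898, 1.0449)
step 10: x0=(-0.0956, 0.4982) x1=(1.3694, -0.5224) x2=(-1.7959, -1.5307) x3=(0.3400, -0.2405) x4=(0.1916, 1.0257)
step 11: x0=(-0.1083, 0.4827) x1=(1.3845, -0.5453) x2=(-1.7546, -1.5128) x3=(0.3102, -0.2632) x4=(0.1932, 1.0057)
step 12: x0=(-0.1214, 0.4663) x1=(1.3979, -0.5680) x2=(-1.7099, -1.4923) x3=(0.2796, -0.2864) x4=(0.1945, 0.9848)
step 13: x0=(-0.1349, 0.4490) x1=(1.4095, -0.5905) x2=(-1.6619, -1.4693) x3=(0.2484, -0.3103) x4=(0.1957, 0.9632)
step 14: x0=(-0.1487, 0.4309) x1=(1.4192, -0.6127) x2=(-1.6107, -1.4440) x3=(0.2166, -0.3347) x4=(0.1967, 0.9408)
step 15: x0=(-0.1629, 0.4119) x1=(1.4272, -0.6346) x2=(-1.5566, -1.4164) x3=(0.1844, -0.3596) x4=(0.1976, 0.9176)
step 16: x0=(-0.1774, 0.3922) x1=(1.4334, -0.6562) x2=(-1.4996, -1.3867) x3=(0.1517, -0.3850) x4=(0.1984, 0.8937)
step 17: x0=(-0.1921, 0.3717) x1=(1.4378, -0.6774) x2=(-1.4399, -1.3550) x3=(0.1187, -0.4109) x4=(0.1991, 0.8690)
step 18: x0=(-0.2070, 0.3505) x1=(1.4403, -0.6982) x2=(-1.3778, -1.3215) x3=(0.0856, -0.4373) x4=(0.1998, 0.8436)
step 19: x0=(-0.2221, 0.3287) x1=(1.4411, -0.7186) x2=(-1.3133, -1.2862) x3=(0.0523, -0.4640) x4=(0.2004, 0.8176)
step 20: x0=(-0.2373, 0.3062) x1=(1.4401, -0.7385) x2=(-1.2467, -1.2495) x3=(0.0191, -0.4911) x4=(0.2011, 0.7909)
step 21: x0=(-0.2525, 0.2831) x1=(1.4373, -0.7579) x2=(-1.1782, -1.2113) x3=(-0.0141, -0.5185) x4=(0.2018, 0.7635)

pair (0,4), distance 0.5943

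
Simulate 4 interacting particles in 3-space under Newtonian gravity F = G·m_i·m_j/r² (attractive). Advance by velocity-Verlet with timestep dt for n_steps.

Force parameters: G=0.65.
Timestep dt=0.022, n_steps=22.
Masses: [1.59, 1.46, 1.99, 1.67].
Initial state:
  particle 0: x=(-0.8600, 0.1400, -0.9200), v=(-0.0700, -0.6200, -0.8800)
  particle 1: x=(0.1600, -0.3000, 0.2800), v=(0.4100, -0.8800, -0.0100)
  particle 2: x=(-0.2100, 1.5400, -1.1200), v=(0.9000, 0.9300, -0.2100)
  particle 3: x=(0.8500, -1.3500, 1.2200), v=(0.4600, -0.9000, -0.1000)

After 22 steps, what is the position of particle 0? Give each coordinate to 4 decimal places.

(-0.8455, -0.1331, -1.3145)

step 0: x0=(-0.8600, 0.1400, -0.9200) x1=(0.1600, -0.3000, 0.2800) x2=(-0.2100, 1.5400, -1.1200) x3=(0.8500, -1.3500, 1.2200)
step 1: x0=(-0.8614, 0.1264, -0.9393) x1=(0.1690, -0.3194, 0.2797) x2=(-0.1902, 1.5603, -1.1246) x3=(0.8601, -1.3697, 1.2177)
step 2: x0=(-0.8626, 0.1130, -0.9585) x1=(0.1780, -0.3387, 0.2794) x2=(-0.1705, 1.5804, -1.1291) x3=(0.8700, -1.3892, 1.2153)
step 3: x0=(-0.8635, 0.0998, -0.9775) x1=(0.1869, -0.3581, 0.2790) x2=(-0.1509, 1.6002, -1.1334) x3=(0.8798, -1.4086, 1.2126)
step 4: x0=(-0.8643, 0.0866, -0.9964) x1=(0.1958, -0.3775, 0.2786) x2=(-0.1313, 1.6197, -1.1378) x3=(0.8895, -1.4278, 1.2098)
step 5: x0=(-0.8648, 0.0736, -1.0152) x1=(0.2047, -0.3969, 0.2780) x2=(-0.1118, 1.6390, -1.1420) x3=(0.8991, -1.4468, 1.2069)
step 6: x0=(-0.8651, 0.0607, -1.0338) x1=(0.2135, -0.4163, 0.2775) x2=(-0.0923, 1.6581, -1.1461) x3=(0.9085, -1.4656, 1.2037)
step 7: x0=(-0.8652, 0.0480, -1.0523) x1=(0.2224, -0.4358, 0.2769) x2=(-0.0728, 1.6769, -1.1502) x3=(0.9179, -1.4842, 1.2004)
step 8: x0=(-0.8651, 0.0353, -1.0707) x1=(0.2312, -0.4552, 0.2762) x2=(-0.0535, 1.6956, -1.1543) x3=(0.9271, -1.5027, 1.1970)
step 9: x0=(-0.8648, 0.0228, -1.0889) x1=(0.2401, -0.4747, 0.2755) x2=(-0.0341, 1.7140, -1.1582) x3=(0.9362, -1.5209, 1.1933)
step 10: x0=(-0.8643, 0.0103, -1.1070) x1=(0.2489, -0.4943, 0.2748) x2=(-0.0149, 1.7322, -1.1621) x3=(0.9452, -1.5390, 1.1895)
step 11: x0=(-0.8637, -0.0021, -1.1250) x1=(0.2577, -0.5138, 0.2740) x2=(0.0044, 1.7502, -1.1660) x3=(0.9540, -1.5569, 1.1856)
step 12: x0=(-0.8628, -0.0143, -1.1429) x1=(0.2666, -0.5334, 0.2732) x2=(0.0236, 1.7680, -1.1698) x3=(0.9628, -1.5747, 1.1815)
step 13: x0=(-0.8618, -0.0265, -1.1606) x1=(0.2754, -0.5530, 0.2724) x2=(0.0427, 1.7856, -1.1735) x3=(0.9714, -1.5923, 1.1772)
step 14: x0=(-0.8606, -0.0387, -1.1782) x1=(0.2843, -0.5727, 0.2716) x2=(0.0618, 1.8031, -1.1772) x3=(0.9799, -1.6096, 1.1727)
step 15: x0=(-0.8593, -0.0507, -1.1957) x1=(0.2931, -0.5924, 0.2708) x2=(0.0809, 1.8204, -1.1809) x3=(0.9883, -1.6268, 1.1681)
step 16: x0=(-0.8578, -0.0627, -1.2130) x1=(0.3020, -0.6122, 0.2699) x2=(0.0999, 1.8374, -1.1845) x3=(0.9966, -1.6439, 1.1633)
step 17: x0=(-0.8561, -0.0746, -1.2302) x1=(0.3109, -0.6320, 0.2691) x2=(0.1189, 1.8544, -1.1880) x3=(1.0047, -1.6607, 1.1584)
step 18: x0=(-0.8543, -0.0864, -1.2473) x1=(0.3198, -0.6518, 0.2682) x2=(0.1378, 1.8711, -1.1916) x3=(1.0128, -1.6774, 1.1533)
step 19: x0=(-0.8523, -0.0982, -1.2643) x1=(0.3288, -0.6718, 0.2674) x2=(0.1567, 1.8877, -1.1950) x3=(1.0207, -1.6939, 1.1480)
step 20: x0=(-0.8502, -0.1099, -1.2812) x1=(0.3377, -0.6917, 0.2665) x2=(0.1756, 1.9041, -1.1985) x3=(1.0284, -1.7102, 1.1426)
step 21: x0=(-0.8479, -0.1215, -1.2979) x1=(0.3467, -0.7118, 0.2657) x2=(0.1944, 1.9204, -1.2019) x3=(1.0361, -1.7263, 1.1370)
step 22: x0=(-0.8455, -0.1331, -1.3145) x1=(0.3558, -0.7318, 0.2648) x2=(0.2132, 1.9365, -1.2053) x3=(1.0437, -1.7422, 1.1312)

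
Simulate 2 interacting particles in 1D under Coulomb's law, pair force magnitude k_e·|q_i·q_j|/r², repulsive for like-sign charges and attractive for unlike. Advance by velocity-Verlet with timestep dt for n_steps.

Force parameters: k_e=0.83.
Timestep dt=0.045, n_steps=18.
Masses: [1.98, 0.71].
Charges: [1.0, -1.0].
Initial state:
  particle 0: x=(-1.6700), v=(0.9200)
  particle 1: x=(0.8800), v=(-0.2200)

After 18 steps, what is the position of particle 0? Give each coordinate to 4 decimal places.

(-0.8960)

step 0: x0=(-1.6700) x1=(0.8800)
step 1: x0=(-1.6285) x1=(0.8699)
step 2: x0=(-1.5869) x1=(0.8595)
step 3: x0=(-1.5452) x1=(0.8486)
step 4: x0=(-1.5033) x1=(0.8373)
step 5: x0=(-1.4613) x1=(0.8256)
step 6: x0=(-1.4190) x1=(0.8135)
step 7: x0=(-1.3767) x1=(0.8008)
step 8: x0=(-1.3341) x1=(0.7877)
step 9: x0=(-1.2914) x1=(0.7741)
step 10: x0=(-1.2484) x1=(0.7599)
step 11: x0=(-1.2053) x1=(0.7451)
step 12: x0=(-1.1619) x1=(0.7296)
step 13: x0=(-1.1183) x1=(0.7136)
step 14: x0=(-1.0744) x1=(0.6968)
step 15: x0=(-1.0303) x1=(0.6792)
step 16: x0=(-0.9858) x1=(0.6609)
step 17: x0=(-0.9411) x1=(0.6417)
step 18: x0=(-0.8960) x1=(0.6215)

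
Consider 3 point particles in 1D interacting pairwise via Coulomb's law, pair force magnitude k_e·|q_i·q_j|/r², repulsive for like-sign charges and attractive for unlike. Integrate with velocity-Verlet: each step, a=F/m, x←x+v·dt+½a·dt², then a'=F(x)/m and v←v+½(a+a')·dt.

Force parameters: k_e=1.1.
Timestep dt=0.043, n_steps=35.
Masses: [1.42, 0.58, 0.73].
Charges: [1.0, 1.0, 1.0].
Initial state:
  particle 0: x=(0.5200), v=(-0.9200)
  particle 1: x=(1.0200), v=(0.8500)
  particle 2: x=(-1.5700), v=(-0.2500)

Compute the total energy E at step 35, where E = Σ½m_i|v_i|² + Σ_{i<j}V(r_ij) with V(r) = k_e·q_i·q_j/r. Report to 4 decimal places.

step 0: x0=(0.5200) x1=(1.0200) x2=(-1.5700)
step 1: x0=(0.4777) x1=(1.0638) x2=(-1.5813)
step 2: x0=(0.4316) x1=(1.1184) x2=(-1.5936)
step 3: x0=(0.3829) x1=(1.1808) x2=(-1.6070)
step 4: x0=(0.3322) x1=(1.2492) x2=(-1.6215)
step 5: x0=(0.2802) x1=(1.3222) x2=(-1.6370)
step 6: x0=(0.2273) x1=(1.3988) x2=(-1.6536)
step 7: x0=(0.1737) x1=(1.4784) x2=(-1.6713)
step 8: x0=(0.1197) x1=(1.5604) x2=(-1.6900)
step 9: x0=(0.0655) x1=(1.6444) x2=(-1.7099)
step 10: x0=(0.0111) x1=(1.7301) x2=(-1.7310)
step 11: x0=(-0.0432) x1=(1.8173) x2=(-1.7531)
step 12: x0=(-0.0975) x1=(1.9058) x2=(-1.7765)
step 13: x0=(-0.1517) x1=(1.9954) x2=(-1.8010)
step 14: x0=(-0.2056) x1=(2.0860) x2=(-1.8268)
step 15: x0=(-0.2593) x1=(2.1775) x2=(-1.8538)
step 16: x0=(-0.3126) x1=(2.2699) x2=(-1.8821)
step 17: x0=(-0.3656) x1=(2.3629) x2=(-1.9116)
step 18: x0=(-0.4181) x1=(2.4566) x2=(-1.9425)
step 19: x0=(-0.4702) x1=(2.5510) x2=(-1.9747)
step 20: x0=(-0.5219) x1=(2.6458) x2=(-2.0083)
step 21: x0=(-0.5730) x1=(2.7412) x2=(-2.0433)
step 22: x0=(-0.6236) x1=(2.8371) x2=(-2.0797)
step 23: x0=(-0.6737) x1=(2.9334) x2=(-2.1175)
step 24: x0=(-0.7231) x1=(3.0301) x2=(-2.1568)
step 25: x0=(-0.7720) x1=(3.1272) x2=(-2.1975)
step 26: x0=(-0.8203) x1=(3.2246) x2=(-2.2397)
step 27: x0=(-0.8679) x1=(3.3224) x2=(-2.2834)
step 28: x0=(-0.9149) x1=(3.4205) x2=(-2.3285)
step 29: x0=(-0.9613) x1=(3.5188) x2=(-2.3752)
step 30: x0=(-1.0070) x1=(3.6175) x2=(-2.4233)
step 31: x0=(-1.0521) x1=(3.7164) x2=(-2.4728)
step 32: x0=(-1.0965) x1=(3.8156) x2=(-2.5239)
step 33: x0=(-1.1403) x1=(3.9150) x2=(-2.5763)
step 34: x0=(-1.1835) x1=(4.0146) x2=(-2.6302)
step 35: x0=(-1.2260) x1=(4.1144) x2=(-2.6855)
step 0 velocities: v0=(-0.9200) v1=(0.8500) v2=(-0.2500)
step 0: KE=0.8333, PE=3.1510, E=3.9843
step 35 velocities: v0=(-0.9815) v1=(2.3237) v2=(-1.3013)
step 35: KE=2.8679, PE=1.1214, E=3.9893

3.9893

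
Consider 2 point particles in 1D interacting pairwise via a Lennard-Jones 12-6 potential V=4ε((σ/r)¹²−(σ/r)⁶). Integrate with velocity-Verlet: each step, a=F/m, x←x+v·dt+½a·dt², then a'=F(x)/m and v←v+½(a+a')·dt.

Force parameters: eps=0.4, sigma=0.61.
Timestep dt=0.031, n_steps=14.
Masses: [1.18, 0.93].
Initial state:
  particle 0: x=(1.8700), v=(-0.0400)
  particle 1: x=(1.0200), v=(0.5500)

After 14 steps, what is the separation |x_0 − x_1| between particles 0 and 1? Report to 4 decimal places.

step 0: x0=(1.8700) x1=(1.0200)
step 1: x0=(1.8683) x1=(1.0376)
step 2: x0=(1.8656) x1=(1.0565)
step 3: x0=(1.8618) x1=(1.0769)
step 4: x0=(1.8567) x1=(1.0988)
step 5: x0=(1.8504) x1=(1.1223)
step 6: x0=(1.8429) x1=(1.1473)
step 7: x0=(1.8349) x1=(1.1728)
step 8: x0=(1.8286) x1=(1.1963)
step 9: x0=(1.8284) x1=(1.2121)
step 10: x0=(1.8387) x1=(1.2145)
step 11: x0=(1.8571) x1=(1.2066)
step 12: x0=(1.8784) x1=(1.1950)
step 13: x0=(1.8998) x1=(1.1833)
step 14: x0=(1.9203) x1=(1.1729)

0.7474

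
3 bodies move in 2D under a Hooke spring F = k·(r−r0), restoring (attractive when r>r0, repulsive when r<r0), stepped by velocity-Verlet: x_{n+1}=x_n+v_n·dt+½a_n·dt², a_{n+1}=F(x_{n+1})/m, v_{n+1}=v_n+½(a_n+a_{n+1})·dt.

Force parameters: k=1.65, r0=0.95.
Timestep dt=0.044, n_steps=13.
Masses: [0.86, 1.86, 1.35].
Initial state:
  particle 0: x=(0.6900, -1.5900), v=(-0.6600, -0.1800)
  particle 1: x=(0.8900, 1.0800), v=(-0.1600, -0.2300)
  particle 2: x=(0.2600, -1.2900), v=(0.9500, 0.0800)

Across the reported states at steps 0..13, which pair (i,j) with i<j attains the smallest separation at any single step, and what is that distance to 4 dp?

pair (0,2), distance 0.3580

step 0: x0=(0.6900, -1.5900) x1=(0.8900, 1.0800) x2=(0.2600, -1.2900)
step 1: x0=(0.6618, -1.5952) x1=(0.8825, 1.0672) x2=(0.3018, -1.2845)
step 2: x0=(0.6356, -1.5951) x1=(0.8742, 1.0489) x2=(0.3437, -1.2748)
step 3: x0=(0.6111, -1.5902) x1=(0.8650, 1.0253) x2=(0.3854, -1.2610)
step 4: x0=(0.5885, -1.5807) x1=(0.8551, 0.9966) x2=(0.4271, -1.2428)
step 5: x0=(0.5673, -1.5672) x1=(0.8445, 0.9628) x2=(0.4688, -1.2204)
step 6: x0=(0.5475, -1.5498) x1=(0.8332, 0.9241) x2=(0.5107, -1.1936)
step 7: x0=(0.5285, -1.5289) x1=(0.8213, 0.8808) x2=(0.5528, -1.1627)
step 8: x0=(0.5100, -1.5048) x1=(0.8088, 0.8330) x2=(0.5953, -1.1278)
step 9: x0=(0.4917, -1.4775) x1=(0.7959, 0.7812) x2=(0.6384, -1.0892)
step 10: x0=(0.4734, -1.4471) x1=(0.7825, 0.7254) x2=(0.6821, -1.0472)
step 11: x0=(0.4549, -1.4139) x1=(0.7687, 0.6662) x2=(0.7265, -1.0022)
step 12: x0=(0.4361, -1.3778) x1=(0.7546, 0.6037) x2=(0.7715, -0.9546)
step 13: x0=(0.4169, -1.3390) x1=(0.7402, 0.5384) x2=(0.8172, -0.9048)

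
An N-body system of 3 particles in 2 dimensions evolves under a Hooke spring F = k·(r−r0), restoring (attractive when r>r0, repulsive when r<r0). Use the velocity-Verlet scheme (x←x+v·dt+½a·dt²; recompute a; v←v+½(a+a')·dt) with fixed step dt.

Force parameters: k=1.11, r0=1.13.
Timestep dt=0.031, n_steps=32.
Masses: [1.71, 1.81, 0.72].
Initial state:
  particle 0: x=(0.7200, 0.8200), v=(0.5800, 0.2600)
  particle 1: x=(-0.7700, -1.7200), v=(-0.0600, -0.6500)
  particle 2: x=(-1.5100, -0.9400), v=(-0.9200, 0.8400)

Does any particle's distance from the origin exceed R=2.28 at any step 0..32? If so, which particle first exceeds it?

step 0: x0=(0.7200, 0.8200) x1=(-0.7700, -1.7200) x2=(-1.5100, -0.9400)
step 1: x0=(0.7373, 0.8272) x1=(-0.7716, -1.7397) x2=(-1.5376, -0.9131)
step 2: x0=(0.7531, 0.8328) x1=(-0.7726, -1.7585) x2=(-1.5631, -0.8847)
step 3: x0=(0.7675, 0.8368) x1=(-0.7731, -1.7763) x2=(-1.5864, -0.8548)
step 4: x0=(0.7803, 0.8390) x1=(-0.7730, -1.7930) x2=(-1.6076, -0.8235)
step 5: x0=(0.7917, 0.8396) x1=(-0.7725, -1.8088) x2=(-1.6265, -0.7908)
step 6: x0=(0.8015, 0.8385) x1=(-0.7714, -1.8234) x2=(-1.6429, -0.7569)
step 7: x0=(0.8097, 0.8358) x1=(-0.7698, -1.8370) x2=(-1.6569, -0.7218)
step 8: x0=(0.8164, 0.8314) x1=(-0.7678, -1.8494) x2=(-1.6684, -0.6856)
step 9: x0=(0.8215, 0.8254) x1=(-0.7652, -1.8606) x2=(-1.6774, -0.6485)
step 10: x0=(0.8250, 0.8177) x1=(-0.7623, -1.8707) x2=(-1.6837, -0.6105)
step 11: x0=(0.8269, 0.8084) x1=(-0.7588, -1.8795) x2=(-1.6874, -0.5717)
step 12: x0=(0.8272, 0.7976) x1=(-0.7550, -1.8871) x2=(-1.6884, -0.5322)
step 13: x0=(0.8260, 0.7851) x1=(-0.7507, -1.8935) x2=(-1.6868, -0.4922)
step 14: x0=(0.8232, 0.7711) x1=(-0.7460, -1.8985) x2=(-1.6824, -0.4518)
step 15: x0=(0.8189, 0.7556) x1=(-0.7409, -1.9023) x2=(-1.6754, -0.4110)
step 16: x0=(0.8130, 0.7387) x1=(-0.7354, -1.9048) x2=(-1.6657, -0.3699)
step 17: x0=(0.8056, 0.7203) x1=(-0.7295, -1.9059) x2=(-1.6534, -0.3288)
step 18: x0=(0.7967, 0.7004) x1=(-0.7233, -1.9057) x2=(-1.6384, -0.2877)
step 19: x0=(0.7864, 0.6792) x1=(-0.7168, -1.9042) x2=(-1.6208, -0.2466)
step 20: x0=(0.7746, 0.6567) x1=(-0.7099, -1.9014) x2=(-1.6007, -0.2058)
step 21: x0=(0.7614, 0.6329) x1=(-0.7026, -1.8972) x2=(-1.5781, -0.1653)
step 22: x0=(0.7469, 0.6079) x1=(-0.6951, -1.8916) x2=(-1.5531, -0.1252)
step 23: x0=(0.7311, 0.5817) x1=(-0.6872, -1.8847) x2=(-1.5258, -0.0857)
step 24: x0=(0.7140, 0.5543) x1=(-0.6791, -1.8765) x2=(-1.4961, -0.0468)
step 25: x0=(0.6957, 0.5258) x1=(-0.6707, -1.8670) x2=(-1.4643, -0.0086)
step 26: x0=(0.6762, 0.4963) x1=(-0.6620, -1.8561) x2=(-1.4304, 0.0288)
step 27: x0=(0.6557, 0.4658) x1=(-0.6531, -1.8440) x2=(-1.3945, 0.0652)
step 28: x0=(0.6340, 0.4343) x1=(-0.6439, -1.8306) x2=(-1.3567, 0.1007)
step 29: x0=(0.6114, 0.4020) x1=(-0.6345, -1.8159) x2=(-1.3171, 0.1350)
step 30: x0=(0.5878, 0.3688) x1=(-0.6248, -1.7999) x2=(-1.2758, 0.1683)
step 31: x0=(0.5634, 0.3348) x1=(-0.6150, -1.7827) x2=(-1.2331, 0.2003)
step 32: x0=(0.5381, 0.3001) x1=(-0.6049, -1.7644) x2=(-1.1889, 0.2310)

no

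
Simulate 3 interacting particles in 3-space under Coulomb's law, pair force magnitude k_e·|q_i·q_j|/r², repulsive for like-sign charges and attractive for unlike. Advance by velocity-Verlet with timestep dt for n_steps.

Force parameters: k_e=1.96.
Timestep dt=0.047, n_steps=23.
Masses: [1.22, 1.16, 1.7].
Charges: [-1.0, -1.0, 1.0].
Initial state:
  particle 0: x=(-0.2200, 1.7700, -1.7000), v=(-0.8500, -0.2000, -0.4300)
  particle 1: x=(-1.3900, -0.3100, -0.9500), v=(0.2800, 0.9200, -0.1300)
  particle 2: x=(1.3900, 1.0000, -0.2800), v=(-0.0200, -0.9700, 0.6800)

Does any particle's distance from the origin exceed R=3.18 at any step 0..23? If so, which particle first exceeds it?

no

step 0: x0=(-0.2200, 1.7700, -1.7000) x1=(-1.3900, -0.3100, -0.9500) x2=(1.3900, 1.0000, -0.2800)
step 1: x0=(-0.2596, 1.7607, -1.7201) x1=(-1.3768, -0.2669, -0.9560) x2=(1.3888, 0.9544, -0.2482)
step 2: x0=(-0.2984, 1.7517, -1.7400) x1=(-1.3636, -0.2242, -0.9617) x2=(1.3870, 0.9089, -0.2168)
step 3: x0=(-0.3366, 1.7430, -1.7596) x1=(-1.3503, -0.1819, -0.9671) x2=(1.3847, 0.8635, -0.1857)
step 4: x0=(-0.3740, 1.7347, -1.7792) x1=(-1.3369, -0.1401, -0.9721) x2=(1.3818, 0.8181, -0.1549)
step 5: x0=(-0.4108, 1.7267, -1.7987) x1=(-1.3235, -0.0987, -0.9768) x2=(1.3784, 0.7727, -0.1245)
step 6: x0=(-0.4470, 1.7192, -1.8181) x1=(-1.3100, -0.0578, -0.9810) x2=(1.3745, 0.7274, -0.0944)
step 7: x0=(-0.4825, 1.7121, -1.8375) x1=(-1.2964, -0.0175, -0.9848) x2=(1.3701, 0.6821, -0.0646)
step 8: x0=(-0.5174, 1.7055, -1.8569) x1=(-1.2828, 0.0222, -0.9881) x2=(1.3652, 0.6369, -0.0351)
step 9: x0=(-0.5516, 1.6995, -1.8764) x1=(-1.2690, 0.0613, -0.9909) x2=(1.3598, 0.5918, -0.0059)
step 10: x0=(-0.5853, 1.6940, -1.8961) x1=(-1.2552, 0.0997, -0.9931) x2=(1.3539, 0.5467, 0.0230)
step 11: x0=(-0.6184, 1.6892, -1.9159) x1=(-1.2413, 0.1373, -0.9947) x2=(1.3475, 0.5016, 0.0516)
step 12: x0=(-0.6509, 1.6849, -1.9359) x1=(-1.2273, 0.1742, -0.9957) x2=(1.3407, 0.4567, 0.0799)
step 13: x0=(-0.6829, 1.6814, -1.9562) x1=(-1.2132, 0.2103, -0.9959) x2=(1.3334, 0.4118, 0.1079)
step 14: x0=(-0.7143, 1.6785, -1.9768) x1=(-1.1990, 0.2455, -0.9953) x2=(1.3256, 0.3670, 0.1356)
step 15: x0=(-0.7452, 1.6764, -1.9977) x1=(-1.1847, 0.2799, -0.9939) x2=(1.3173, 0.3222, 0.1630)
step 16: x0=(-0.7756, 1.6750, -2.0191) x1=(-1.1702, 0.3133, -0.9917) x2=(1.3086, 0.2776, 0.1901)
step 17: x0=(-0.8056, 1.6744, -2.0410) x1=(-1.1555, 0.3457, -0.9885) x2=(1.2995, 0.2331, 0.2169)
step 18: x0=(-0.8351, 1.6745, -2.0634) x1=(-1.1406, 0.3772, -0.9843) x2=(1.2899, 0.1886, 0.2434)
step 19: x0=(-0.8643, 1.6755, -2.0863) x1=(-1.1255, 0.4077, -0.9791) x2=(1.2799, 0.1443, 0.2696)
step 20: x0=(-0.8931, 1.6772, -2.1099) x1=(-1.1101, 0.4371, -0.9729) x2=(1.2695, 0.1001, 0.2955)
step 21: x0=(-0.9215, 1.6797, -2.1341) x1=(-1.0945, 0.4656, -0.9655) x2=(1.2586, 0.0561, 0.3211)
step 22: x0=(-0.9497, 1.6830, -2.1589) x1=(-1.0786, 0.4931, -0.9570) x2=(1.2473, 0.0122, 0.3464)
step 23: x0=(-0.9776, 1.6871, -2.1845) x1=(-1.0623, 0.5195, -0.9473) x2=(1.2356, -0.0316, 0.3715)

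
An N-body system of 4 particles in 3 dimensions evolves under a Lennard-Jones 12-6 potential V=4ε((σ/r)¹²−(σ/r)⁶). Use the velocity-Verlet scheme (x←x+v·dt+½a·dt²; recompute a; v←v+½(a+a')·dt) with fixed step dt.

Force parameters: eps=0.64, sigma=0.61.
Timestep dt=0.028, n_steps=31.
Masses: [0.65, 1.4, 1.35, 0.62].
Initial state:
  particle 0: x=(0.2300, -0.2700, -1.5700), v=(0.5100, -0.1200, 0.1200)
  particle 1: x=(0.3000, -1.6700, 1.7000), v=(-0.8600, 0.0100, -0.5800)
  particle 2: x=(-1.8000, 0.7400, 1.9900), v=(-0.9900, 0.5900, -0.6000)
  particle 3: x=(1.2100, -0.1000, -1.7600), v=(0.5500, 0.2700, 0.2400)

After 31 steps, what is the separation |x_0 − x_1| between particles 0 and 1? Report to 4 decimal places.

step 0: x0=(0.2300, -0.2700, -1.5700) x1=(0.3000, -1.6700, 1.7000) x2=(-1.8000, 0.7400, 1.9900) x3=(1.2100, -0.1000, -1.7600)
step 1: x0=(0.2447, -0.2733, -1.5667) x1=(0.2759, -1.6697, 1.6838) x2=(-1.8277, 0.7565, 1.9732) x3=(1.2250, -0.0925, -1.7532)
step 2: x0=(0.2601, -0.2764, -1.5636) x1=(0.2518, -1.6694, 1.6675) x2=(-1.8554, 0.7730, 1.9564) x3=(1.2392, -0.0852, -1.7463)
step 3: x0=(0.2763, -0.2795, -1.5606) x1=(0.2278, -1.6692, 1.6513) x2=(-1.8832, 0.7896, 1.9396) x3=(1.2526, -0.0780, -1.7392)
step 4: x0=(0.2932, -0.2823, -1.5577) x1=(0.2037, -1.6689, 1.6350) x2=(-1.9109, 0.8061, 1.9228) x3=(1.2652, -0.0710, -1.7319)
step 5: x0=(0.3109, -0.2850, -1.5550) x1=(0.1796, -1.6686, 1.6188) x2=(-1.9386, 0.8226, 1.9060) x3=(1.2770, -0.0641, -1.7245)
step 6: x0=(0.3294, -0.2875, -1.5524) x1=(0.1555, -1.6683, 1.6026) x2=(-1.9663, 0.8391, 1.8892) x3=(1.2880, -0.0574, -1.7170)
step 7: x0=(0.3487, -0.2898, -1.5500) x1=(0.1314, -1.6680, 1.5863) x2=(-1.9940, 0.8556, 1.8724) x3=(1.2981, -0.0510, -1.7093)
step 8: x0=(0.3689, -0.2919, -1.5477) x1=(0.1074, -1.6678, 1.5701) x2=(-2.0218, 0.8722, 1.8556) x3=(1.3073, -0.0448, -1.7015)
step 9: x0=(0.3900, -0.2937, -1.5455) x1=(0.0833, -1.6675, 1.5538) x2=(-2.0495, 0.8887, 1.8388) x3=(1.3156, -0.0388, -1.6935)
step 10: x0=(0.4121, -0.2953, -1.5435) x1=(0.0592, -1.6672, 1.5376) x2=(-2.0772, 0.9052, 1.8220) x3=(1.3228, -0.0331, -1.6853)
step 11: x0=(0.4353, -0.2966, -1.5417) x1=(0.0351, -1.6669, 1.5214) x2=(-2.1049, 0.9217, 1.8052) x3=(1.3289, -0.0277, -1.6770)
step 12: x0=(0.4596, -0.2975, -1.5400) x1=(0.0110, -1.6666, 1.5051) x2=(-2.1326, 0.9382, 1.7884) x3=(1.3338, -0.0227, -1.6685)
step 13: x0=(0.4852, -0.2980, -1.5386) x1=(-0.0130, -1.6663, 1.4889) x2=(-2.1604, 0.9548, 1.7716) x3=(1.3373, -0.0182, -1.6598)
step 14: x0=(0.5123, -0.2980, -1.5373) x1=(-0.0371, -1.6661, 1.4726) x2=(-2.1881, 0.9713, 1.7548) x3=(1.3393, -0.0141, -1.6508)
step 15: x0=(0.5410, -0.2975, -1.5363) x1=(-0.0612, -1.6658, 1.4564) x2=(-2.2158, 0.9878, 1.7380) x3=(1.3395, -0.0106, -1.6417)
step 16: x0=(0.5718, -0.2962, -1.5355) x1=(-0.0853, -1.6655, 1.4401) x2=(-2.2435, 1.0043, 1.7212) x3=(1.3376, -0.0079, -1.6322)
step 17: x0=(0.6048, -0.2941, -1.5351) x1=(-0.1094, -1.6652, 1.4239) x2=(-2.2712, 1.0208, 1.7044) x3=(1.3334, -0.0061, -1.6225)
step 18: x0=(0.6405, -0.2909, -1.5349) x1=(-0.1334, -1.6649, 1.4077) x2=(-2.2989, 1.0373, 1.6876) x3=(1.3263, -0.0054, -1.6124)
step 19: x0=(0.6789, -0.2866, -1.5351) x1=(-0.1575, -1.6647, 1.3914) x2=(-2.3267, 1.0539, 1.6708) x3=(1.3164, -0.0059, -1.6020)
step 20: x0=(0.7187, -0.2817, -1.5354) x1=(-0.1816, -1.6644, 1.3752) x2=(-2.3544, 1.0704, 1.6540) x3=(1.3051, -0.0070, -1.5914)
step 21: x0=(0.7520, -0.2798, -1.5351) x1=(-0.2057, -1.6641, 1.3589) x2=(-2.3821, 1.0869, 1.6372) x3=(1.3006, -0.0049, -1.5815)
step 22: x0=(0.7624, -0.2894, -1.5328) x1=(-0.2298, -1.6638, 1.3427) x2=(-2.4098, 1.1034, 1.6204) x3=(1.3200, 0.0092, -1.5736)
step 23: x0=(0.7608, -0.3054, -1.5297) x1=(-0.2539, -1.6635, 1.3265) x2=(-2.4375, 1.1199, 1.6036) x3=(1.3520, 0.0300, -1.5666)
step 24: x0=(0.7588, -0.3217, -1.5265) x1=(-0.2779, -1.6632, 1.3102) x2=(-2.4653, 1.1365, 1.5868) x3=(1.3845, 0.0511, -1.5597)
step 25: x0=(0.7591, -0.3366, -1.5234) x1=(-0.3020, -1.6630, 1.2940) x2=(-2.4930, 1.1530, 1.5700) x3=(1.4146, 0.0707, -1.5527)
step 26: x0=(0.7619, -0.3499, -1.5205) x1=(-0.3261, -1.6627, 1.2777) x2=(-2.5207, 1.1695, 1.5532) x3=(1.4420, 0.0887, -1.5455)
step 27: x0=(0.7670, -0.3618, -1.5177) x1=(-0.3502, -1.6624, 1.2615) x2=(-2.5484, 1.1860, 1.5364) x3=(1.4670, 0.1052, -1.5382)
step 28: x0=(0.7739, -0.3724, -1.5149) x1=(-0.3743, -1.6621, 1.2452) x2=(-2.5761, 1.2025, 1.5196) x3=(1.4901, 0.1204, -1.5309)
step 29: x0=(0.7825, -0.3819, -1.5121) x1=(-0.3983, -1.6618, 1.2290) x2=(-2.6038, 1.2190, 1.5028) x3=(1.5115, 0.1344, -1.5235)
step 30: x0=(0.7924, -0.3904, -1.5094) x1=(-0.4224, -1.6615, 1.2128) x2=(-2.6316, 1.2356, 1.4860) x3=(1.5315, 0.1473, -1.5161)
step 31: x0=(0.8035, -0.3981, -1.5067) x1=(-0.4465, -1.6613, 1.1965) x2=(-2.6593, 1.2521, 1.4692) x3=(1.5502, 0.1594, -1.5087)

3.2350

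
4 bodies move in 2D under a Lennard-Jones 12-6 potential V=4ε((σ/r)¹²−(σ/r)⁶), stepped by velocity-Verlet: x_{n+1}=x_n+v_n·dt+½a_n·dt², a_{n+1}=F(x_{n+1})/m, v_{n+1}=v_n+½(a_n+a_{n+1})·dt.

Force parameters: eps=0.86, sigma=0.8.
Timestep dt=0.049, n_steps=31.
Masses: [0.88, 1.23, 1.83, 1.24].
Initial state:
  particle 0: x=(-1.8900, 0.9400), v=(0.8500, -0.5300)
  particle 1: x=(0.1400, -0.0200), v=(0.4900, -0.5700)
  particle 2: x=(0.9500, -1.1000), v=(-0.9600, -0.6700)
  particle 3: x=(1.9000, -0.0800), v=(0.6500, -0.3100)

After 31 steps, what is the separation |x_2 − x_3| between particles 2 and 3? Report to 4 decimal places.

step 0: x0=(-1.8900, 0.9400) x1=(0.1400, -0.0200) x2=(0.9500, -1.1000) x3=(1.9000, -0.0800)
step 1: x0=(-1.8483, 0.9140) x1=(0.1644, -0.0484) x2=(0.9029, -1.1323) x3=(1.9314, -0.0955)
step 2: x0=(-1.8066, 0.8880) x1=(0.1898, -0.0780) x2=(0.8557, -1.1634) x3=(1.9622, -0.1116)
step 3: x0=(-1.7648, 0.8620) x1=(0.2163, -0.1090) x2=(0.8081, -1.1934) x3=(1.9923, -0.1279)
step 4: x0=(-1.7230, 0.8359) x1=(0.2439, -0.1417) x2=(0.7600, -1.2219) x3=(2.0221, -0.1446)
step 5: x0=(-1.6811, 0.8098) x1=(0.2727, -0.1767) x2=(0.7114, -1.2488) x3=(2.0513, -0.1614)
step 6: x0=(-1.6391, 0.7837) x1=(0.3027, -0.2144) x2=(0.6621, -1.2738) x3=(2.0803, -0.1784)
step 7: x0=(-1.5971, 0.7576) x1=(0.3341, -0.2554) x2=(0.6121, -1.2965) x3=(2.1089, -0.1955)
step 8: x0=(-1.5551, 0.7314) x1=(0.3666, -0.3005) x2=(0.5615, -1.3164) x3=(2.1372, -0.2126)
step 9: x0=(-1.5129, 0.7051) x1=(0.4002, -0.3501) x2=(0.5104, -1.3331) x3=(2.1653, -0.2299)
step 10: x0=(-1.4707, 0.6789) x1=(0.4345, -0.4047) x2=(0.4589, -1.3464) x3=(2.1930, -0.2472)
step 11: x0=(-1.4285, 0.6526) x1=(0.4691, -0.4633) x2=(0.4074, -1.3570) x3=(2.2206, -0.2645)
step 12: x0=(-1.3861, 0.6262) x1=(0.5038, -0.5215) x2=(0.3559, -1.3678) x3=(2.2479, -0.2819)
step 13: x0=(-1.3438, 0.5999) x1=(0.5404, -0.5705) x2=(0.3034, -1.3847) x3=(2.2749, -0.2994)
step 14: x0=(-1.3013, 0.5734) x1=(0.5809, -0.6063) x2=(0.2483, -1.4105) x3=(2.3018, -0.3169)
step 15: x0=(-1.2588, 0.5470) x1=(0.6238, -0.6367) x2=(0.1917, -1.4399) x3=(2.3284, -0.3344)
step 16: x0=(-1.2162, 0.5205) x1=(0.6660, -0.6686) x2=(0.1357, -1.4682) x3=(2.3547, -0.3520)
step 17: x0=(-1.1736, 0.4939) x1=(0.7059, -0.7043) x2=(0.0814, -1.4938) x3=(2.3808, -0.3697)
step 18: x0=(-1.1309, 0.4672) x1=(0.7429, -0.7438) x2=(0.0292, -1.5168) x3=(2.4067, -0.3874)
step 19: x0=(-1.0881, 0.4405) x1=(0.7770, -0.7866) x2=(-0.0210, -1.5376) x3=(2.4323, -0.4051)
step 20: x0=(-1.0453, 0.4137) x1=(0.8085, -0.8320) x2=(-0.0692, -1.5565) x3=(2.4577, -0.4229)
step 21: x0=(-1.0024, 0.3869) x1=(0.8377, -0.8794) x2=(-0.1158, -1.5740) x3=(2.4828, -0.4408)
step 22: x0=(-0.9594, 0.3599) x1=(0.8649, -0.9282) x2=(-0.1609, -1.5904) x3=(2.5076, -0.4587)
step 23: x0=(-0.9164, 0.3329) x1=(0.8905, -0.9782) x2=(-0.2048, -1.6060) x3=(2.5322, -0.4768)
step 24: x0=(-0.8732, 0.3057) x1=(0.9148, -1.0289) x2=(-0.2476, -1.6209) x3=(2.5566, -0.4948)
step 25: x0=(-0.8300, 0.2784) x1=(0.9379, -1.0803) x2=(-0.2896, -1.6354) x3=(2.5808, -0.5130)
step 26: x0=(-0.7867, 0.2509) x1=(0.9601, -1.1320) x2=(-0.3309, -1.6494) x3=(2.6047, -0.5312)
step 27: x0=(-0.7433, 0.2233) x1=(0.9816, -1.1840) x2=(-0.3716, -1.6632) x3=(2.6285, -0.5495)
step 28: x0=(-0.6999, 0.1955) x1=(1.0025, -1.2362) x2=(-0.4118, -1.6767) x3=(2.6521, -0.5679)
step 29: x0=(-0.6564, 0.1675) x1=(1.0229, -1.2885) x2=(-0.4516, -1.6900) x3=(2.6755, -0.5863)
step 30: x0=(-0.6128, 0.1393) x1=(1.0429, -1.3408) x2=(-0.4910, -1.7031) x3=(2.6987, -0.6048)
step 31: x0=(-0.5692, 0.1108) x1=(1.0626, -1.3931) x2=(-0.5302, -1.7160) x3=(2.7218, -0.6234)

3.4307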